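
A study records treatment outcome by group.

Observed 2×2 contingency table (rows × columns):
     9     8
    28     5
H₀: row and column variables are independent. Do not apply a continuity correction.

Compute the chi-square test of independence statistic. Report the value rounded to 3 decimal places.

test statistic = 5.937

Row totals [17, 33], col totals [37, 13], n=50
χ² = (9−12.58)²/12.58 + (8−4.42)²/4.42 + (28−24.42)²/24.42 + (5−8.58)²/8.58 = 5.9370
df = 1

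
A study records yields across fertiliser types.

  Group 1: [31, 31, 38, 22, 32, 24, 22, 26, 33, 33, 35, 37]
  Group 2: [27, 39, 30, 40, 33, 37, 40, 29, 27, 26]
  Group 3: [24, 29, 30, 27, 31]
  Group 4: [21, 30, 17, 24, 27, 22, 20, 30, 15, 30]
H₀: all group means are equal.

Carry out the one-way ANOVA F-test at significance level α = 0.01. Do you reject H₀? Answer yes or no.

Group means [30.33, 32.80, 28.20, 23.60], grand mean 28.892
SSB = Σnᵢ(x̄ᵢ−x̄)² = 460.101; SSW = ΣΣ(x−x̄ᵢ)² = 941.467
MSB = 460.101/3 = 153.3670; MSW = 941.467/33 = 28.5293
F = MSB/MSW = 5.3758
df = (3, 33)
p-value (upper-tail) = 0.00399
At α=0.01: p < α → reject H₀

reject H₀: yes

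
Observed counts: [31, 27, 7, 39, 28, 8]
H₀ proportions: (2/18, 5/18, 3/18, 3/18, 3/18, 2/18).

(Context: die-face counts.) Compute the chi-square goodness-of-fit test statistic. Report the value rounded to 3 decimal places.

n = 140; E_i = n·p_i = [15.56, 38.89, 23.33, 23.33, 23.33, 15.56]
χ² = (31−15.56)²/15.56 + (27−38.89)²/38.89 + (7−23.33)²/23.33 + (39−23.33)²/23.33 + (28−23.33)²/23.33 + (8−15.56)²/15.56 = 45.5243
df = 5

test statistic = 45.524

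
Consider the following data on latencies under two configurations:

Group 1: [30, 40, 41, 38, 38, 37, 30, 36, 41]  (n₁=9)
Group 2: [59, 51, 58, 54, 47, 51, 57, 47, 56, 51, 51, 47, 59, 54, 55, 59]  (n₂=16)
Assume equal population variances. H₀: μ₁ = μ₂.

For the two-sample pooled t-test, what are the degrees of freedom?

df = n₁ + n₂ − 2 = 9 + 16 − 2 = 23

degrees of freedom = 23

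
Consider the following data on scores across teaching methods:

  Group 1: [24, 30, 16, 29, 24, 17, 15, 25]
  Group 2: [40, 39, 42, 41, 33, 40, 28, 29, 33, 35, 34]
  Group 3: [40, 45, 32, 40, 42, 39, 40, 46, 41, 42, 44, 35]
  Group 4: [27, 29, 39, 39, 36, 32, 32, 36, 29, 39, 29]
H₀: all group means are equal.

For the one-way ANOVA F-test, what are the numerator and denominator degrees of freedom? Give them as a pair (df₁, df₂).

degrees of freedom = [3, 38]

k = 4 groups, N = 42 total
df = (k−1, N−k) = (4−1, 42−4) = (3, 38)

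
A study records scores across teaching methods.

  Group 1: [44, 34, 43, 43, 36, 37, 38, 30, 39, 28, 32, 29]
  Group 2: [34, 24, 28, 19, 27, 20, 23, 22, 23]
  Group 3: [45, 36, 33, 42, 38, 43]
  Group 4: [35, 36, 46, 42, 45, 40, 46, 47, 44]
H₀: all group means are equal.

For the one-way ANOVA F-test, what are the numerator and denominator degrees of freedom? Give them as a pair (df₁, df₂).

degrees of freedom = [3, 32]

k = 4 groups, N = 36 total
df = (k−1, N−k) = (4−1, 36−4) = (3, 32)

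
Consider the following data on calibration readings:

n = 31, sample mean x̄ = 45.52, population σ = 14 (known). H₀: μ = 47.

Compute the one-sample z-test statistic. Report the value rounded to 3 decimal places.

SE = σ/√n = 14/√31 = 2.5145
z = (x̄−μ₀)/SE = (45.52−47)/2.5145 = -0.5886

test statistic = -0.589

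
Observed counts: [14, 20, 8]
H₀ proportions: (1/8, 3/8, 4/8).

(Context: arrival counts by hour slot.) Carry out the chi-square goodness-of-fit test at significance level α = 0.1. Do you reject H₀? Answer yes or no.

n = 42; E_i = n·p_i = [5.25, 15.75, 21.00]
χ² = (14−5.25)²/5.25 + (20−15.75)²/15.75 + (8−21.00)²/21.00 = 23.7778
df = 2
p-value (upper-tail) = 0.00001
At α=0.1: p < α → reject H₀

reject H₀: yes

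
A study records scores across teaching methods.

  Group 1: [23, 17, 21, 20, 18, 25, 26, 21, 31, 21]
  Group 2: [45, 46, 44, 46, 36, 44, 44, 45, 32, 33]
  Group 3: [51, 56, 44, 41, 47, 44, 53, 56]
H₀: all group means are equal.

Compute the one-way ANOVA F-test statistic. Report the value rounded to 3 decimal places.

test statistic = 65.896

Group means [22.30, 41.50, 49.00], grand mean 36.786
SSB = Σnᵢ(x̄ᵢ−x̄)² = 3514.114; SSW = ΣΣ(x−x̄ᵢ)² = 666.600
MSB = 3514.114/2 = 1757.0571; MSW = 666.600/25 = 26.6640
F = MSB/MSW = 65.8962
df = (2, 25)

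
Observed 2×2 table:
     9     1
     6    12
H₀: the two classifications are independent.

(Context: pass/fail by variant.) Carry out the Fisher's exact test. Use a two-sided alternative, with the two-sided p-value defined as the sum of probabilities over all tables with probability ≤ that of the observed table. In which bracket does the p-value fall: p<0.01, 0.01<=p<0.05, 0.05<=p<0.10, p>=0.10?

p-value bracket: p<0.01

Margins: r₁=10, r₂=18, c₁=15, c₂=13, n=28
p_obs = C(10,9)·C(18,6)/C(28,15); sum pmf over tables with pmf ≤ p_obs
p-value (two-sided) = 0.00603
→ bracket: p<0.01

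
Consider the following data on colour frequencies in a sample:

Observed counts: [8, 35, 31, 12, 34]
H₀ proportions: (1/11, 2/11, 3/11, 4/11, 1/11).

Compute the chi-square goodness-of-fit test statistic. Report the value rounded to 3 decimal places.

test statistic = 80.643

n = 120; E_i = n·p_i = [10.91, 21.82, 32.73, 43.64, 10.91]
χ² = (8−10.91)²/10.91 + (35−21.82)²/21.82 + (31−32.73)²/32.73 + (12−43.64)²/43.64 + (34−10.91)²/10.91 = 80.6431
df = 4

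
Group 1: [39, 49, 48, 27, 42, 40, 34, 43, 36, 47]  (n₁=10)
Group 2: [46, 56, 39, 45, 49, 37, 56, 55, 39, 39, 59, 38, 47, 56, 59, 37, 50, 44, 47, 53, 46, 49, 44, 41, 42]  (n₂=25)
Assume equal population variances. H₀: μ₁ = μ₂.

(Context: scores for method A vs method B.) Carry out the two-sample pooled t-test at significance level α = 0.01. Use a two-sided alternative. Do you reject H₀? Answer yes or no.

x̄₁=40.500, s₁=6.884, n₁=10
x̄₂=46.920, s₂=7.088, n₂=25
s_p² = [9·6.884² + 24·7.088²]/33 = 49.4648
SE = √(s_p²·(1/10+1/25)) = 2.6316
t = (40.500−46.920)/2.6316 = -2.4396
df = 33
p-value (two-sided) = 0.02024
At α=0.01: p ≥ α → fail to reject H₀

reject H₀: no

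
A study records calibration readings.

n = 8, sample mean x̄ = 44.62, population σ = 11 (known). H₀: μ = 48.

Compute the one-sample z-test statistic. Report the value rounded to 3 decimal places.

SE = σ/√n = 11/√8 = 3.8891
z = (x̄−μ₀)/SE = (44.62−48)/3.8891 = -0.8691

test statistic = -0.869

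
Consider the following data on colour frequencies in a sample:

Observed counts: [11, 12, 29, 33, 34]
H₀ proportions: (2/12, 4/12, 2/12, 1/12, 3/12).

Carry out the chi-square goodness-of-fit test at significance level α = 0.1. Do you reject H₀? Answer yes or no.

reject H₀: yes

n = 119; E_i = n·p_i = [19.83, 39.67, 19.83, 9.92, 29.75]
χ² = (11−19.83)²/19.83 + (12−39.67)²/39.67 + (29−19.83)²/19.83 + (33−9.92)²/9.92 + (34−29.75)²/29.75 = 81.8067
df = 4
p-value (upper-tail) = 0.00000
At α=0.1: p < α → reject H₀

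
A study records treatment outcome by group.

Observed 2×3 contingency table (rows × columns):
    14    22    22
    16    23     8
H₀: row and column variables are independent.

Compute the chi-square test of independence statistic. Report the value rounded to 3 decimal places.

test statistic = 5.598

Row totals [58, 47], col totals [30, 45, 30], n=105
χ² = (14−16.57)²/16.57 + (22−24.86)²/24.86 + (22−16.57)²/16.57 + (16−13.43)²/13.43 + (23−20.14)²/20.14 + (8−13.43)²/13.43 = 5.5979
df = 2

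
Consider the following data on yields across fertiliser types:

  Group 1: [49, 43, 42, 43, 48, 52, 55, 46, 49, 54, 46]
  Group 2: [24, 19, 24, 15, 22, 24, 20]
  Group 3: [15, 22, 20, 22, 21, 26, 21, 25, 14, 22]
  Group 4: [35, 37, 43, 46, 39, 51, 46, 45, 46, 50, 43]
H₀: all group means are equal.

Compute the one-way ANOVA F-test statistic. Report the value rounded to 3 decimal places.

test statistic = 108.332

Group means [47.91, 21.14, 20.80, 43.73], grand mean 34.974
SSB = Σnᵢ(x̄ᵢ−x̄)² = 6031.426; SSW = ΣΣ(x−x̄ᵢ)² = 649.548
MSB = 6031.426/3 = 2010.4754; MSW = 649.548/35 = 18.5585
F = MSB/MSW = 108.3317
df = (3, 35)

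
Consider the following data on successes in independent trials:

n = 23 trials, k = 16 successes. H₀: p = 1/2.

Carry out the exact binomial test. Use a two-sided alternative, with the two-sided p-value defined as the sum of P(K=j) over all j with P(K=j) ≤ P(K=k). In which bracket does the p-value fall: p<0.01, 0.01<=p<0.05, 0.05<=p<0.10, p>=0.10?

p-value bracket: 0.05<=p<0.10

Exact binomial: n=23, k=16, p₀=1/2=0.5000
P(X=j) = C(n,j)·p₀^j·(1−p₀)^(n−j); p = Σ P(X=j) over j with P(X=j) ≤ P(X=16)
p-value (two-sided) = 0.09314
→ bracket: 0.05<=p<0.10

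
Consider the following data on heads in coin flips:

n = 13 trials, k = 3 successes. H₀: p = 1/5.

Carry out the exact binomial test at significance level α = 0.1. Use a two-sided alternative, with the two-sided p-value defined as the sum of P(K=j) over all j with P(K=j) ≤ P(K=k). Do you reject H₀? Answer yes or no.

Exact binomial: n=13, k=3, p₀=1/5=0.2000
P(X=j) = C(n,j)·p₀^j·(1−p₀)^(n−j); p = Σ P(X=j) over j with P(X=j) ≤ P(X=3)
p-value (two-sided) = 0.73199
At α=0.1: p ≥ α → fail to reject H₀

reject H₀: no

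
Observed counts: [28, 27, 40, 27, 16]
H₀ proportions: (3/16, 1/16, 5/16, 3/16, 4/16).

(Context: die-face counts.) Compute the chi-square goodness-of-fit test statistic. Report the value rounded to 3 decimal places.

test statistic = 49.517

n = 138; E_i = n·p_i = [25.88, 8.62, 43.12, 25.88, 34.50]
χ² = (28−25.88)²/25.88 + (27−8.62)²/8.62 + (40−43.12)²/43.12 + (27−25.88)²/25.88 + (16−34.50)²/34.50 = 49.5169
df = 4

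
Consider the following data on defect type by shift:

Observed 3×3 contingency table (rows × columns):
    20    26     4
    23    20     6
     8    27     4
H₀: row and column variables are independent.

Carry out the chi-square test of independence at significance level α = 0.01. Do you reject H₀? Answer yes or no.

reject H₀: no

Row totals [50, 49, 39], col totals [51, 73, 14], n=138
χ² = (20−18.48)²/18.48 + (26−26.45)²/26.45 + (4−5.07)²/5.07 + (23−18.11)²/18.11 + (20−25.92)²/25.92 + (6−4.97)²/4.97 + (8−14.41)²/14.41 + (27−20.63)²/20.63 + (4−3.96)²/3.96 = 8.0666
df = 4
p-value (upper-tail) = 0.08917
At α=0.01: p ≥ α → fail to reject H₀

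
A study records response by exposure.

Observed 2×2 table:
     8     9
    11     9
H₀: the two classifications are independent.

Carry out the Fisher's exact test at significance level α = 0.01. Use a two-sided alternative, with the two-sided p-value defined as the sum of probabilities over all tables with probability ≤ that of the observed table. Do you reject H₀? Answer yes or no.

reject H₀: no

Margins: r₁=17, r₂=20, c₁=19, c₂=18, n=37
p_obs = C(17,8)·C(20,11)/C(37,19); sum pmf over tables with pmf ≤ p_obs
p-value (two-sided) = 0.74585
At α=0.01: p ≥ α → fail to reject H₀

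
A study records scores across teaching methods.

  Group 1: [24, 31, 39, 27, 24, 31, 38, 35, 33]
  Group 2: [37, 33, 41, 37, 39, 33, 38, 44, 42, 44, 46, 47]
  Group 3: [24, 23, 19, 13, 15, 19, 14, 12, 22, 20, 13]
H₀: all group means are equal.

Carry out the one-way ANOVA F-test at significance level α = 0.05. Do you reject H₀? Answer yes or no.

reject H₀: yes

Group means [31.33, 40.08, 17.64], grand mean 29.906
SSB = Σnᵢ(x̄ᵢ−x̄)² = 2917.257; SSW = ΣΣ(x−x̄ᵢ)² = 681.462
MSB = 2917.257/2 = 1458.6283; MSW = 681.462/29 = 23.4987
F = MSB/MSW = 62.0727
df = (2, 29)
p-value (upper-tail) = 0.00000
At α=0.05: p < α → reject H₀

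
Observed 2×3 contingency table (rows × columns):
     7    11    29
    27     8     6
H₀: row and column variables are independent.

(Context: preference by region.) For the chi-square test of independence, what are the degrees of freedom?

degrees of freedom = 2

df = (r−1)(c−1) = (2−1)·(3−1) = 2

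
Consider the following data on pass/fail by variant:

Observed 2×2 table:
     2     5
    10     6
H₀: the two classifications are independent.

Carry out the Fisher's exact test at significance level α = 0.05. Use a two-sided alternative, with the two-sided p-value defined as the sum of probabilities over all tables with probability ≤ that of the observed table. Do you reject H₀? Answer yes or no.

Margins: r₁=7, r₂=16, c₁=12, c₂=11, n=23
p_obs = C(7,2)·C(16,10)/C(23,12); sum pmf over tables with pmf ≤ p_obs
p-value (two-sided) = 0.19303
At α=0.05: p ≥ α → fail to reject H₀

reject H₀: no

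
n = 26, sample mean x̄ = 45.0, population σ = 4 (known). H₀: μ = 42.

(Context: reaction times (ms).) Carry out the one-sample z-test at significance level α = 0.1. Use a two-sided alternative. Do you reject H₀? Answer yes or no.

SE = σ/√n = 4/√26 = 0.7845
z = (x̄−μ₀)/SE = (45.0−42)/0.7845 = 3.8243
p-value (two-sided) = 0.00013
At α=0.1: p < α → reject H₀

reject H₀: yes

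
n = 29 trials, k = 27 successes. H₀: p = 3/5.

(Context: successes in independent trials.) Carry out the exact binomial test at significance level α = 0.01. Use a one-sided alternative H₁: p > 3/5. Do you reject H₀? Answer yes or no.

Exact binomial: n=29, k=27, p₀=3/5=0.6000
P(X≥27) from Σ C(n,i)·p₀^i·(1−p₀)^(n−i)
p-value (one-sided, H₁ greater) = 0.00007
At α=0.01: p < α → reject H₀

reject H₀: yes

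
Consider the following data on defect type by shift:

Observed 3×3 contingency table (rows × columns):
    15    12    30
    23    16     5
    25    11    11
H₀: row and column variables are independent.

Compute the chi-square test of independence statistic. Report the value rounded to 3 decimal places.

test statistic = 23.105

Row totals [57, 44, 47], col totals [63, 39, 46], n=148
χ² = (15−24.26)²/24.26 + (12−15.02)²/15.02 + (30−17.72)²/17.72 + (23−18.73)²/18.73 + (16−11.59)²/11.59 + (5−13.68)²/13.68 + (25−20.01)²/20.01 + (11−12.39)²/12.39 + (11−14.61)²/14.61 = 23.1046
df = 4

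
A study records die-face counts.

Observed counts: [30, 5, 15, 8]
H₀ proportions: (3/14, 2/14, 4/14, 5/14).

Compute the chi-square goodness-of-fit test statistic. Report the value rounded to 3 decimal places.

test statistic = 34.098

n = 58; E_i = n·p_i = [12.43, 8.29, 16.57, 20.71]
χ² = (30−12.43)²/12.43 + (5−8.29)²/8.29 + (15−16.57)²/16.57 + (8−20.71)²/20.71 = 34.0983
df = 3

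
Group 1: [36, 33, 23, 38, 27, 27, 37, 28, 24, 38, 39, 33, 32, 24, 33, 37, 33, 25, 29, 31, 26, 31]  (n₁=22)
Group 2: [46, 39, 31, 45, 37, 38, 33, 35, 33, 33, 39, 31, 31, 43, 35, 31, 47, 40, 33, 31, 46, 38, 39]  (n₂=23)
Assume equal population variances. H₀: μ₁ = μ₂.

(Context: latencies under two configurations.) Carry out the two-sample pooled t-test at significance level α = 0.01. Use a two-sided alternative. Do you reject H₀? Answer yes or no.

reject H₀: yes

x̄₁=31.091, s₁=5.089, n₁=22
x̄₂=37.130, s₂=5.379, n₂=23
s_p² = [21·5.089² + 22·5.379²]/43 = 27.4518
SE = √(s_p²·(1/22+1/23)) = 1.5625
t = (31.091−37.130)/1.5625 = -3.8653
df = 43
p-value (two-sided) = 0.00037
At α=0.01: p < α → reject H₀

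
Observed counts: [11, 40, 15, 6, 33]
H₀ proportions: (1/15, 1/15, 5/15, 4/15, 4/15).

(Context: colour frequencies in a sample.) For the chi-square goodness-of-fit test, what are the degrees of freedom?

df = k − 1 = 5 − 1 = 4

degrees of freedom = 4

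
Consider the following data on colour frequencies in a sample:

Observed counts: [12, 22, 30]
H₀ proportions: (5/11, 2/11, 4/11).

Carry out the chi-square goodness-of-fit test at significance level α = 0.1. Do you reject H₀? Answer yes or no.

reject H₀: yes

n = 64; E_i = n·p_i = [29.09, 11.64, 23.27]
χ² = (12−29.09)²/29.09 + (22−11.64)²/11.64 + (30−23.27)²/23.27 = 21.2156
df = 2
p-value (upper-tail) = 0.00002
At α=0.1: p < α → reject H₀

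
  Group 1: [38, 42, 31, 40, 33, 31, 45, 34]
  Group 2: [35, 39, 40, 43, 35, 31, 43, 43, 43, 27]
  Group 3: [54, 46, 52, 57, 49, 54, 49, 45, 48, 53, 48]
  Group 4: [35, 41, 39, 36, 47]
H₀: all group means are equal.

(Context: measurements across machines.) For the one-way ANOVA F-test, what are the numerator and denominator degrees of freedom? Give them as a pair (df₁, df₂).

k = 4 groups, N = 34 total
df = (k−1, N−k) = (4−1, 34−4) = (3, 30)

degrees of freedom = [3, 30]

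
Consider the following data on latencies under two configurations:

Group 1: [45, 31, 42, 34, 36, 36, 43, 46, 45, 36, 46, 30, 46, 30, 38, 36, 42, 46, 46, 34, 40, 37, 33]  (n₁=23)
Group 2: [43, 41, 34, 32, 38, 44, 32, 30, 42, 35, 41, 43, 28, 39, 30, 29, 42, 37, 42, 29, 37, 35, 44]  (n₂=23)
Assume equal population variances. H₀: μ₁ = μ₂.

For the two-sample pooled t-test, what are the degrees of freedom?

degrees of freedom = 44

df = n₁ + n₂ − 2 = 23 + 23 − 2 = 44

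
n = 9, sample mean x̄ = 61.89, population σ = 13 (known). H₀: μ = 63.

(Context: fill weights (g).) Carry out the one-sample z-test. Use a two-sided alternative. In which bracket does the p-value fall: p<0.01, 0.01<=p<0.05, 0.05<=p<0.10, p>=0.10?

p-value bracket: p>=0.10

SE = σ/√n = 13/√9 = 4.3333
z = (x̄−μ₀)/SE = (61.89−63)/4.3333 = -0.2562
p-value (two-sided) = 0.79783
→ bracket: p>=0.10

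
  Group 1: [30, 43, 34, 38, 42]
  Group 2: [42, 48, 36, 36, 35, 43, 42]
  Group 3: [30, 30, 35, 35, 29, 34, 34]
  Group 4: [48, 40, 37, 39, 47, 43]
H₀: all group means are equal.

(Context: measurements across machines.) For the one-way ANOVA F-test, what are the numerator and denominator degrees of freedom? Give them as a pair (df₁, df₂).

degrees of freedom = [3, 21]

k = 4 groups, N = 25 total
df = (k−1, N−k) = (4−1, 25−4) = (3, 21)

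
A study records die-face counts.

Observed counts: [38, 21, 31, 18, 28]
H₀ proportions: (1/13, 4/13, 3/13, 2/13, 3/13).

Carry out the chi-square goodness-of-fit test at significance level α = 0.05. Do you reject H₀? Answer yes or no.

n = 136; E_i = n·p_i = [10.46, 41.85, 31.38, 20.92, 31.38]
χ² = (38−10.46)²/10.46 + (21−41.85)²/41.85 + (31−31.38)²/31.38 + (18−20.92)²/20.92 + (28−31.38)²/31.38 = 83.6538
df = 4
p-value (upper-tail) = 0.00000
At α=0.05: p < α → reject H₀

reject H₀: yes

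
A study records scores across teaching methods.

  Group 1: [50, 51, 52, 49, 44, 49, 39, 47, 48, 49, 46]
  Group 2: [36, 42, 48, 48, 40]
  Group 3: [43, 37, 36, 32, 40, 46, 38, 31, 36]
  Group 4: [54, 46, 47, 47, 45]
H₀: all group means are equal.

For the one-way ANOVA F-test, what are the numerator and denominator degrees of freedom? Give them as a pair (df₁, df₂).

degrees of freedom = [3, 26]

k = 4 groups, N = 30 total
df = (k−1, N−k) = (4−1, 30−4) = (3, 26)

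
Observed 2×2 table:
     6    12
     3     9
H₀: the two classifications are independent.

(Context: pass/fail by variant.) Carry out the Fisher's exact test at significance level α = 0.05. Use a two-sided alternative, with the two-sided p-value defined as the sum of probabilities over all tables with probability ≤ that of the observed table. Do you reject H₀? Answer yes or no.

Margins: r₁=18, r₂=12, c₁=9, c₂=21, n=30
p_obs = C(18,6)·C(12,3)/C(30,9); sum pmf over tables with pmf ≤ p_obs
p-value (two-sided) = 0.70356
At α=0.05: p ≥ α → fail to reject H₀

reject H₀: no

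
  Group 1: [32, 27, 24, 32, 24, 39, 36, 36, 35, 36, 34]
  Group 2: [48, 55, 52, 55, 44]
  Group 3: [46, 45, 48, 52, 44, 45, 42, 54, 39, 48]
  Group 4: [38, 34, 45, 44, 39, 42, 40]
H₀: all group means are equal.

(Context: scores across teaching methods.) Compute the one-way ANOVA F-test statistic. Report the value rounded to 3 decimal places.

test statistic = 25.126

Group means [32.27, 50.80, 46.30, 40.29], grand mean 41.030
SSB = Σnᵢ(x̄ᵢ−x̄)² = 1602.459; SSW = ΣΣ(x−x̄ᵢ)² = 616.510
MSB = 1602.459/3 = 534.1531; MSW = 616.510/29 = 21.2590
F = MSB/MSW = 25.1260
df = (3, 29)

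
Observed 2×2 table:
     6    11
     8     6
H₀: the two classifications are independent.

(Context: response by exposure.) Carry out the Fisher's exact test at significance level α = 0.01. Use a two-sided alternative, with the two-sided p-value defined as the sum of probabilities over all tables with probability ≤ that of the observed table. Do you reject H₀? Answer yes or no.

reject H₀: no

Margins: r₁=17, r₂=14, c₁=14, c₂=17, n=31
p_obs = C(17,6)·C(14,8)/C(31,14); sum pmf over tables with pmf ≤ p_obs
p-value (two-sided) = 0.28948
At α=0.01: p ≥ α → fail to reject H₀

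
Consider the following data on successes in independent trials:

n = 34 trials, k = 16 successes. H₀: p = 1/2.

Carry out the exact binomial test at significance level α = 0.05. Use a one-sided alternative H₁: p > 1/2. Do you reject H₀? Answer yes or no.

Exact binomial: n=34, k=16, p₀=1/2=0.5000
P(X≥16) from Σ C(n,i)·p₀^i·(1−p₀)^(n−i)
p-value (one-sided, H₁ greater) = 0.69620
At α=0.05: p ≥ α → fail to reject H₀

reject H₀: no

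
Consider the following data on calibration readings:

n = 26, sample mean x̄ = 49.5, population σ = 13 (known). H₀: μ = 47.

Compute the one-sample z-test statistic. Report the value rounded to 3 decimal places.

test statistic = 0.981

SE = σ/√n = 13/√26 = 2.5495
z = (x̄−μ₀)/SE = (49.5−47)/2.5495 = 0.9806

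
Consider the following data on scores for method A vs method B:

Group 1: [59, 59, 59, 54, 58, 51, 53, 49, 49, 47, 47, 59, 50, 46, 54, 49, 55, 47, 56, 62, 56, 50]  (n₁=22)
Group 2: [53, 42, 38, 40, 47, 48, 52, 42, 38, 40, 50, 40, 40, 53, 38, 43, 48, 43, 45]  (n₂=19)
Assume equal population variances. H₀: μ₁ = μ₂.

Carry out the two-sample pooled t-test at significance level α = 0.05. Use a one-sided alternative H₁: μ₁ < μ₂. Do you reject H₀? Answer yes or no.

reject H₀: no

x̄₁=53.136, s₁=4.882, n₁=22
x̄₂=44.211, s₂=5.192, n₂=19
s_p² = [21·4.882² + 18·5.192²]/39 = 25.2756
SE = √(s_p²·(1/22+1/19)) = 1.5745
t = (53.136−44.211)/1.5745 = 5.6688
df = 39
p-value (one-sided, H₁ less) = 1.00000
At α=0.05: p ≥ α → fail to reject H₀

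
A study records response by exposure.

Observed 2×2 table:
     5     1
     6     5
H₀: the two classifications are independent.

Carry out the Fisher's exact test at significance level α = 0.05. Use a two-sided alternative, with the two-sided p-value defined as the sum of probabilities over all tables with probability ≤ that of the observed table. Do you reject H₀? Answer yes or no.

Margins: r₁=6, r₂=11, c₁=11, c₂=6, n=17
p_obs = C(6,5)·C(11,6)/C(17,11); sum pmf over tables with pmf ≤ p_obs
p-value (two-sided) = 0.33339
At α=0.05: p ≥ α → fail to reject H₀

reject H₀: no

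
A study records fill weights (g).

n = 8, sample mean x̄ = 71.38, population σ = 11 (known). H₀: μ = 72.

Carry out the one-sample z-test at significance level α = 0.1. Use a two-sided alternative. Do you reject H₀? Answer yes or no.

reject H₀: no

SE = σ/√n = 11/√8 = 3.8891
z = (x̄−μ₀)/SE = (71.38−72)/3.8891 = -0.1594
p-value (two-sided) = 0.87334
At α=0.1: p ≥ α → fail to reject H₀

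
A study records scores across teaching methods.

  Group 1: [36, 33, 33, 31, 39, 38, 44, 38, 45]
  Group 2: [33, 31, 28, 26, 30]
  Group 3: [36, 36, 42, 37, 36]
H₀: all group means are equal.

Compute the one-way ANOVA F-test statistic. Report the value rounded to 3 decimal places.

Group means [37.44, 29.60, 37.40], grand mean 35.368
SSB = Σnᵢ(x̄ᵢ−x̄)² = 225.799; SSW = ΣΣ(x−x̄ᵢ)² = 242.622
MSB = 225.799/2 = 112.8994; MSW = 242.622/16 = 15.1639
F = MSB/MSW = 7.4453
df = (2, 16)

test statistic = 7.445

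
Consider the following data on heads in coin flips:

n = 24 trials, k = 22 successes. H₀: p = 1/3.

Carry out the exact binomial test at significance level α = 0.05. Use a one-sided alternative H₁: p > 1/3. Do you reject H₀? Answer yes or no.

Exact binomial: n=24, k=22, p₀=1/3=0.3333
P(X≥22) from Σ C(n,i)·p₀^i·(1−p₀)^(n−i)
p-value (one-sided, H₁ greater) = 0.00000
At α=0.05: p < α → reject H₀

reject H₀: yes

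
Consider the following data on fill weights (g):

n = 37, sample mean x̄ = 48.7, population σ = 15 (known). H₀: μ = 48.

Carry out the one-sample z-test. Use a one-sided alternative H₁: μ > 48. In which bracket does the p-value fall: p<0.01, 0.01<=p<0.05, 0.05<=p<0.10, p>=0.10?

SE = σ/√n = 15/√37 = 2.4660
z = (x̄−μ₀)/SE = (48.7−48)/2.4660 = 0.2839
p-value (one-sided, H₁ greater) = 0.38826
→ bracket: p>=0.10

p-value bracket: p>=0.10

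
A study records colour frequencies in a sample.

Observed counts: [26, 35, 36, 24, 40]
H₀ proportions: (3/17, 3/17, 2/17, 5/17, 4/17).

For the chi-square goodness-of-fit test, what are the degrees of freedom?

degrees of freedom = 4

df = k − 1 = 5 − 1 = 4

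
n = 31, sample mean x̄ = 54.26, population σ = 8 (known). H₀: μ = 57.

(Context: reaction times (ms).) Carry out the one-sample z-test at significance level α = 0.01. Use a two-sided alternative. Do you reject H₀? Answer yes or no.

reject H₀: no

SE = σ/√n = 8/√31 = 1.4368
z = (x̄−μ₀)/SE = (54.26−57)/1.4368 = -1.9070
p-value (two-sided) = 0.05653
At α=0.01: p ≥ α → fail to reject H₀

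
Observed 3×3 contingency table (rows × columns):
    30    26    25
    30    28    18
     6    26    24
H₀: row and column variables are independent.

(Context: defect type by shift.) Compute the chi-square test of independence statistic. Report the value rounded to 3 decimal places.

Row totals [81, 76, 56], col totals [66, 80, 67], n=213
χ² = (30−25.10)²/25.10 + (26−30.42)²/30.42 + (25−25.48)²/25.48 + (30−23.55)²/23.55 + (28−28.54)²/28.54 + (18−23.91)²/23.91 + (6−17.35)²/17.35 + (26−21.03)²/21.03 + (24−17.62)²/17.62 = 15.7598
df = 4

test statistic = 15.760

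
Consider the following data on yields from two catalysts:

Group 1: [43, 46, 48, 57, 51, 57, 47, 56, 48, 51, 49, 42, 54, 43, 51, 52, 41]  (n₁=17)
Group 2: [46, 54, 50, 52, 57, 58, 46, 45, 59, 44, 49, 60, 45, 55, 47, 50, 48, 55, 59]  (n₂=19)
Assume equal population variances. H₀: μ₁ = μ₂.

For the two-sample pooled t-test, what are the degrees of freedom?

df = n₁ + n₂ − 2 = 17 + 19 − 2 = 34

degrees of freedom = 34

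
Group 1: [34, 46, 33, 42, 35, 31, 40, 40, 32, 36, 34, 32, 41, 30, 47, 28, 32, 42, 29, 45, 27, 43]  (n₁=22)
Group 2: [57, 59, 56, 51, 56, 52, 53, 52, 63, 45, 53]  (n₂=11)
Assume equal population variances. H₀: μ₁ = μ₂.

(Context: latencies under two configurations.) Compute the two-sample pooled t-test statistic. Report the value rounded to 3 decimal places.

x̄₁=36.318, s₁=6.167, n₁=22
x̄₂=54.273, s₂=4.714, n₂=11
s_p² = [21·6.167² + 10·4.714²]/31 = 32.9340
SE = √(s_p²·(1/22+1/11)) = 2.1192
t = (36.318−54.273)/2.1192 = -8.4723
df = 31

test statistic = -8.472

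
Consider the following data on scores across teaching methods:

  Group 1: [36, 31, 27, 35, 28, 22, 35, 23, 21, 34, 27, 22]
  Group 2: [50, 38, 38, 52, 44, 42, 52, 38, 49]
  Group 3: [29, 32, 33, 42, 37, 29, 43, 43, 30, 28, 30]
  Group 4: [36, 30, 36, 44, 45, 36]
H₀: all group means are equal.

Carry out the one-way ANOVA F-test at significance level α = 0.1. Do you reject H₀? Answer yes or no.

Group means [28.42, 44.78, 34.18, 37.83], grand mean 35.447
SSB = Σnᵢ(x̄ᵢ−x̄)² = 1428.453; SSW = ΣΣ(x−x̄ᵢ)² = 1166.942
MSB = 1428.453/3 = 476.1509; MSW = 1166.942/34 = 34.3218
F = MSB/MSW = 13.8731
df = (3, 34)
p-value (upper-tail) = 0.00000
At α=0.1: p < α → reject H₀

reject H₀: yes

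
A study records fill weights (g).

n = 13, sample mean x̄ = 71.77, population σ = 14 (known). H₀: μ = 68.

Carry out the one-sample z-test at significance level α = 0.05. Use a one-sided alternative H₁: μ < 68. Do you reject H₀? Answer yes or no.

SE = σ/√n = 14/√13 = 3.8829
z = (x̄−μ₀)/SE = (71.77−68)/3.8829 = 0.9709
p-value (one-sided, H₁ less) = 0.83421
At α=0.05: p ≥ α → fail to reject H₀

reject H₀: no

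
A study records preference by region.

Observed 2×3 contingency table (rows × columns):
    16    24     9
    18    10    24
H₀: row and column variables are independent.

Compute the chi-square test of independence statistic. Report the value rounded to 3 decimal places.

Row totals [49, 52], col totals [34, 34, 33], n=101
χ² = (16−16.50)²/16.50 + (24−16.50)²/16.50 + (9−16.01)²/16.01 + (18−17.50)²/17.50 + (10−17.50)²/17.50 + (24−16.99)²/16.99 = 12.6226
df = 2

test statistic = 12.623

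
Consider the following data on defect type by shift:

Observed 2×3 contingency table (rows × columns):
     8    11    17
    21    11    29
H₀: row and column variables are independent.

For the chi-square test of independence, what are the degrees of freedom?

df = (r−1)(c−1) = (2−1)·(3−1) = 2

degrees of freedom = 2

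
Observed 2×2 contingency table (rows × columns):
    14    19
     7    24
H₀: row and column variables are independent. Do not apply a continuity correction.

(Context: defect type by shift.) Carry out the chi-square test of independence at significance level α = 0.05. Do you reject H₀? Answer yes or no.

Row totals [33, 31], col totals [21, 43], n=64
χ² = (14−10.83)²/10.83 + (19−22.17)²/22.17 + (7−10.17)²/10.17 + (24−20.83)²/20.83 = 2.8550
df = 1
p-value (upper-tail) = 0.09109
At α=0.05: p ≥ α → fail to reject H₀

reject H₀: no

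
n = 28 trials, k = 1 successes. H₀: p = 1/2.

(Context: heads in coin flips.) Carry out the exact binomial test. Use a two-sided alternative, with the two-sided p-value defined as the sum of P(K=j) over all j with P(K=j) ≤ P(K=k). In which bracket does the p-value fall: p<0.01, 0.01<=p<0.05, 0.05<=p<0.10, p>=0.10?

Exact binomial: n=28, k=1, p₀=1/2=0.5000
P(X=j) = C(n,j)·p₀^j·(1−p₀)^(n−j); p = Σ P(X=j) over j with P(X=j) ≤ P(X=1)
p-value (two-sided) = 0.00000
→ bracket: p<0.01

p-value bracket: p<0.01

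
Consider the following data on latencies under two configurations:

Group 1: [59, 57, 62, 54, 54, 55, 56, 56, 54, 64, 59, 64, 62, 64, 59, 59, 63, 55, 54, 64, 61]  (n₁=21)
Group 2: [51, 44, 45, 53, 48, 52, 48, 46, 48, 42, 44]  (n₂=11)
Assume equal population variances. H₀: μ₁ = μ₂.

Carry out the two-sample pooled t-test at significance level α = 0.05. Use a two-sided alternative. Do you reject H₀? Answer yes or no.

reject H₀: yes

x̄₁=58.810, s₁=3.816, n₁=21
x̄₂=47.364, s₂=3.557, n₂=11
s_p² = [20·3.816² + 10·3.557²]/30 = 13.9261
SE = √(s_p²·(1/21+1/11)) = 1.3889
t = (58.810−47.364)/1.3889 = 8.2407
df = 30
p-value (two-sided) = 0.00000
At α=0.05: p < α → reject H₀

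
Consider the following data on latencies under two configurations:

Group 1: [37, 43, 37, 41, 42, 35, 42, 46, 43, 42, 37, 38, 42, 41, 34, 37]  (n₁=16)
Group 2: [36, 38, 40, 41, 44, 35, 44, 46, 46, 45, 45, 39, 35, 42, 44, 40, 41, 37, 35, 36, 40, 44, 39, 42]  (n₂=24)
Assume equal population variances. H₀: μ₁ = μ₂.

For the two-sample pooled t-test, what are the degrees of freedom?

df = n₁ + n₂ − 2 = 16 + 24 − 2 = 38

degrees of freedom = 38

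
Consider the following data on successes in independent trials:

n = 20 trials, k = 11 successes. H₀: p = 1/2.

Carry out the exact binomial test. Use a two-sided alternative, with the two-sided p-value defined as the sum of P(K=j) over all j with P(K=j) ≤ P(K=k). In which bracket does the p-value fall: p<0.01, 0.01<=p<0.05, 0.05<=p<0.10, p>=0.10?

Exact binomial: n=20, k=11, p₀=1/2=0.5000
P(X=j) = C(n,j)·p₀^j·(1−p₀)^(n−j); p = Σ P(X=j) over j with P(X=j) ≤ P(X=11)
p-value (two-sided) = 0.82380
→ bracket: p>=0.10

p-value bracket: p>=0.10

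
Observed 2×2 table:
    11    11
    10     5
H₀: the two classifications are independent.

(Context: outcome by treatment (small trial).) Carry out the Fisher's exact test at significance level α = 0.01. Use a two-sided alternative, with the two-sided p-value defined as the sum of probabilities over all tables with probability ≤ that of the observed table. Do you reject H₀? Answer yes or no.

Margins: r₁=22, r₂=15, c₁=21, c₂=16, n=37
p_obs = C(22,11)·C(15,10)/C(37,21); sum pmf over tables with pmf ≤ p_obs
p-value (two-sided) = 0.50004
At α=0.01: p ≥ α → fail to reject H₀

reject H₀: no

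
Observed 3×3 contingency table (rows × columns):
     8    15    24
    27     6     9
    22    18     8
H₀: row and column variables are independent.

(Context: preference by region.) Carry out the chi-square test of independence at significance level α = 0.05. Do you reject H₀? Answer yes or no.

reject H₀: yes

Row totals [47, 42, 48], col totals [57, 39, 41], n=137
χ² = (8−19.55)²/19.55 + (15−13.38)²/13.38 + (24−14.07)²/14.07 + (27−17.47)²/17.47 + (6−11.96)²/11.96 + (9−12.57)²/12.57 + (22−19.97)²/19.97 + (18−13.66)²/13.66 + (8−14.36)²/14.36 = 27.6157
df = 4
p-value (upper-tail) = 0.00001
At α=0.05: p < α → reject H₀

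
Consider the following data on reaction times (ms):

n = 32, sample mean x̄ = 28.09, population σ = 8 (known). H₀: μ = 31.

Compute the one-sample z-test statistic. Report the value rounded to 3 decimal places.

test statistic = -2.058

SE = σ/√n = 8/√32 = 1.4142
z = (x̄−μ₀)/SE = (28.09−31)/1.4142 = -2.0577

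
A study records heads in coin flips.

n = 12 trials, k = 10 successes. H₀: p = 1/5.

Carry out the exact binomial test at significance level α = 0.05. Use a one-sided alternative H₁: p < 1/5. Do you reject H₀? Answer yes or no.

Exact binomial: n=12, k=10, p₀=1/5=0.2000
P(X≤10) from Σ C(n,i)·p₀^i·(1−p₀)^(n−i)
p-value (one-sided, H₁ less) = 1.00000
At α=0.05: p ≥ α → fail to reject H₀

reject H₀: no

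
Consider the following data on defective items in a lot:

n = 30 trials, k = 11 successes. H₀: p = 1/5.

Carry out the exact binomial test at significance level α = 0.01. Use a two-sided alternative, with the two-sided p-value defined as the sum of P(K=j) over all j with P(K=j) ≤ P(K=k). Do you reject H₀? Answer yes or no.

reject H₀: no

Exact binomial: n=30, k=11, p₀=1/5=0.2000
P(X=j) = C(n,j)·p₀^j·(1−p₀)^(n−j); p = Σ P(X=j) over j with P(X=j) ≤ P(X=11)
p-value (two-sided) = 0.03614
At α=0.01: p ≥ α → fail to reject H₀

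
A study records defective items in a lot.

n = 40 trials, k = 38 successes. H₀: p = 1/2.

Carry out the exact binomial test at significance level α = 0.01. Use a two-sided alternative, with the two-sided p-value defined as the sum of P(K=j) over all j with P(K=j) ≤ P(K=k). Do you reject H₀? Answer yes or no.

reject H₀: yes

Exact binomial: n=40, k=38, p₀=1/2=0.5000
P(X=j) = C(n,j)·p₀^j·(1−p₀)^(n−j); p = Σ P(X=j) over j with P(X=j) ≤ P(X=38)
p-value (two-sided) = 0.00000
At α=0.01: p < α → reject H₀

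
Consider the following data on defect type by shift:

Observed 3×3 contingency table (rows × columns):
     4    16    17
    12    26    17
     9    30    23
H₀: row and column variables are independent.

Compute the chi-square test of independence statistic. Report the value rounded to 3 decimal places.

test statistic = 3.327

Row totals [37, 55, 62], col totals [25, 72, 57], n=154
χ² = (4−6.01)²/6.01 + (16−17.30)²/17.30 + (17−13.69)²/13.69 + (12−8.93)²/8.93 + (26−25.71)²/25.71 + (17−20.36)²/20.36 + (9−10.06)²/10.06 + (30−28.99)²/28.99 + (23−22.95)²/22.95 = 3.3270
df = 4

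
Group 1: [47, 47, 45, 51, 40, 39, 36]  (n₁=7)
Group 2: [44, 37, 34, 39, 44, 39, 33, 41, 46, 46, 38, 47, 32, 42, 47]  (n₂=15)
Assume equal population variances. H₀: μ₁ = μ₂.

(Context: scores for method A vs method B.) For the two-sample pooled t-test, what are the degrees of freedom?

df = n₁ + n₂ − 2 = 7 + 15 − 2 = 20

degrees of freedom = 20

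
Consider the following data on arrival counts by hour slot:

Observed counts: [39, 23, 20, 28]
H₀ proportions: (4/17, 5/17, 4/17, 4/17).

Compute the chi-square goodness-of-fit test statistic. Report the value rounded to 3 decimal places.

n = 110; E_i = n·p_i = [25.88, 32.35, 25.88, 25.88]
χ² = (39−25.88)²/25.88 + (23−32.35)²/32.35 + (20−25.88)²/25.88 + (28−25.88)²/25.88 = 10.8623
df = 3

test statistic = 10.862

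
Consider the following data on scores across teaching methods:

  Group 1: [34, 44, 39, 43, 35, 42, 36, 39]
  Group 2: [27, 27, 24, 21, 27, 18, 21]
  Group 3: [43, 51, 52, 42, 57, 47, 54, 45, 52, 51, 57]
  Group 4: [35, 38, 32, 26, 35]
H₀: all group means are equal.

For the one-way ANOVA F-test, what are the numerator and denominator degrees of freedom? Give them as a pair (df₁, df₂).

degrees of freedom = [3, 27]

k = 4 groups, N = 31 total
df = (k−1, N−k) = (4−1, 31−4) = (3, 27)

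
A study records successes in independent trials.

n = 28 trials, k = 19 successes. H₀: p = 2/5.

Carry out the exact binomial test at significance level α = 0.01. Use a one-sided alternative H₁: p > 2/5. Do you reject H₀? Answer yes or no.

Exact binomial: n=28, k=19, p₀=2/5=0.4000
P(X≥19) from Σ C(n,i)·p₀^i·(1−p₀)^(n−i)
p-value (one-sided, H₁ greater) = 0.00267
At α=0.01: p < α → reject H₀

reject H₀: yes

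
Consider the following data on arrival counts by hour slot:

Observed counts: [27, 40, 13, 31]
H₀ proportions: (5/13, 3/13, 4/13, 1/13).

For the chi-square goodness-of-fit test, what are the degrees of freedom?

df = k − 1 = 4 − 1 = 3

degrees of freedom = 3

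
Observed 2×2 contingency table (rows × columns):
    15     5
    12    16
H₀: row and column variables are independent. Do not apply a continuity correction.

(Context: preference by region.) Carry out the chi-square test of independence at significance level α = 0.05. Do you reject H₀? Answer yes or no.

reject H₀: yes

Row totals [20, 28], col totals [27, 21], n=48
χ² = (15−11.25)²/11.25 + (5−8.75)²/8.75 + (12−15.75)²/15.75 + (16−12.25)²/12.25 = 4.8980
df = 1
p-value (upper-tail) = 0.02689
At α=0.05: p < α → reject H₀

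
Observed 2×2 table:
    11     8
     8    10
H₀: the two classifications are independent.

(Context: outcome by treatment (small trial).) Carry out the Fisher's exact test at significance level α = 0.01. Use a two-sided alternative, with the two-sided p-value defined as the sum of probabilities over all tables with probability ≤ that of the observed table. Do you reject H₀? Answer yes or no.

reject H₀: no

Margins: r₁=19, r₂=18, c₁=19, c₂=18, n=37
p_obs = C(19,11)·C(18,8)/C(37,19); sum pmf over tables with pmf ≤ p_obs
p-value (two-sided) = 0.51712
At α=0.01: p ≥ α → fail to reject H₀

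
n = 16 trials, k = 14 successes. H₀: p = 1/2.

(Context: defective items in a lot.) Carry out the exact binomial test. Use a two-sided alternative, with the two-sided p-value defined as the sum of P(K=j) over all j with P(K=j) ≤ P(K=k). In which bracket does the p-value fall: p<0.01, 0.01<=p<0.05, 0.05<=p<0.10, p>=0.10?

Exact binomial: n=16, k=14, p₀=1/2=0.5000
P(X=j) = C(n,j)·p₀^j·(1−p₀)^(n−j); p = Σ P(X=j) over j with P(X=j) ≤ P(X=14)
p-value (two-sided) = 0.00418
→ bracket: p<0.01

p-value bracket: p<0.01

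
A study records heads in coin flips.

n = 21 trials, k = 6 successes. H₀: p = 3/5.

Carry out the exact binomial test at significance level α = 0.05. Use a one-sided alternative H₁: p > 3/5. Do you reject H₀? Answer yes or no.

reject H₀: no

Exact binomial: n=21, k=6, p₀=3/5=0.6000
P(X≥6) from Σ C(n,i)·p₀^i·(1−p₀)^(n−i)
p-value (one-sided, H₁ greater) = 0.99917
At α=0.05: p ≥ α → fail to reject H₀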